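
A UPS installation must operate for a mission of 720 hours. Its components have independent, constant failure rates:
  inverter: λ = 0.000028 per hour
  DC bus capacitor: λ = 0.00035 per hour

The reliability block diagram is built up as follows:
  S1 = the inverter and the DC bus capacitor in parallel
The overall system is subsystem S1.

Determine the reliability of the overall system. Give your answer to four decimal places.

0.9956

R(inverter) = exp(−0.000028 × 720) = 0.980042
R(DC bus capacitor) = exp(−0.00035 × 720) = 0.777245
Parallel (inverter and DC bus capacitor): 1 − (1 − 0.980042)(1 − 0.777245) = 0.9956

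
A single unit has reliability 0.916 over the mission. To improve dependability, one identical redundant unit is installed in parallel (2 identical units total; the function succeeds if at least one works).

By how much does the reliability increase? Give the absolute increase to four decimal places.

R_before = 0.916
R_after = 1 − (1 − 0.916)^2 = 0.9929
ΔR = 0.9929 − 0.916 = 0.0769

0.0769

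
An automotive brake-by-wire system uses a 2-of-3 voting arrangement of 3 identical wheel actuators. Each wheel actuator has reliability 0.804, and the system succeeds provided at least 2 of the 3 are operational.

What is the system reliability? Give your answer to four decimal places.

0.8998

R = Σ_{i=2}^{3} C(3,i) p^i (1−p)^{3−i} with p = 0.804
C(3,2)·0.804^2·0.196^1 = 0.380093
C(3,3)·0.804^3·0.196^0 = 0.519718
Sum = 0.8998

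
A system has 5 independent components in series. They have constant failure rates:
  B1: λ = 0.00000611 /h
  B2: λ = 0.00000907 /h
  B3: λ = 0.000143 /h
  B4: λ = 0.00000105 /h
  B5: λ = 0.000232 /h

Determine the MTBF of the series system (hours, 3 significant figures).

Series of exponential components: λ_sys = Σ λ_i
λ_sys = 0.00000611 + 0.00000907 + 0.000143 + 0.00000105 + 0.000232 = 3.9123e-04 /h
MTBF = 1 / λ_sys = 2560 h

2560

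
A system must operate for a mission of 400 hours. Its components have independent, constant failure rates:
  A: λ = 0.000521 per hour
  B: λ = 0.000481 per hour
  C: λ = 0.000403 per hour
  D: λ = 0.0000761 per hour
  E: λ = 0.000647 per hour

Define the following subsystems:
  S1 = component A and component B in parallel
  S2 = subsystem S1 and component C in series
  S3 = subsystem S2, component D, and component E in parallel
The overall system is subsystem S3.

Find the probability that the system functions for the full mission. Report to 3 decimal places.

0.999

R(A) = exp(−0.000521 × 400) = 0.81188
R(B) = exp(−0.000481 × 400) = 0.82498
R(C) = exp(−0.000403 × 400) = 0.85112
R(D) = exp(−0.0000761 × 400) = 0.97002
R(E) = exp(−0.000647 × 400) = 0.77198
Parallel (A and B): 1 − (1 − 0.81188)(1 − 0.82498) = 0.96708
Series ([0.96708] and C): 0.96708 × 0.85112 = 0.82310
Parallel ([0.82310], D, and E): 1 − (1 − 0.82310)(1 − 0.97002)(1 − 0.77198) = 0.999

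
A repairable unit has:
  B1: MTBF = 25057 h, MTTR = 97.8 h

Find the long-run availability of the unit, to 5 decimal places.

0.99611

A(B1) = MTBF/(MTBF+MTTR) = 25057/(25057+97.8) = 0.99611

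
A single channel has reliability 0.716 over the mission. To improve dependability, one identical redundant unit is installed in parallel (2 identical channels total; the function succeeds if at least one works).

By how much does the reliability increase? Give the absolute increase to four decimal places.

R_before = 0.716
R_after = 1 − (1 − 0.716)^2 = 0.9193
ΔR = 0.9193 − 0.716 = 0.2033

0.2033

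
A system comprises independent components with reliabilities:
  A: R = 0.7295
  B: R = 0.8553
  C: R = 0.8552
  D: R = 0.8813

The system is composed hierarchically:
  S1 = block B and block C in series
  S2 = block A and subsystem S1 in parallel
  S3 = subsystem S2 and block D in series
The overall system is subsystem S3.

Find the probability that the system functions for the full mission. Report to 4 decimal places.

0.8173

Series (B and C): 0.855300 × 0.855200 = 0.731453
Parallel (A and [0.731453]): 1 − (1 − 0.729500)(1 − 0.731453) = 0.927358
Series ([0.927358] and D): 0.927358 × 0.881300 = 0.8173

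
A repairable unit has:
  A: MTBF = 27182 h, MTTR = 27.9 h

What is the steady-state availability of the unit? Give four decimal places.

0.9990

A(A) = MTBF/(MTBF+MTTR) = 27182/(27182+27.9) = 0.9990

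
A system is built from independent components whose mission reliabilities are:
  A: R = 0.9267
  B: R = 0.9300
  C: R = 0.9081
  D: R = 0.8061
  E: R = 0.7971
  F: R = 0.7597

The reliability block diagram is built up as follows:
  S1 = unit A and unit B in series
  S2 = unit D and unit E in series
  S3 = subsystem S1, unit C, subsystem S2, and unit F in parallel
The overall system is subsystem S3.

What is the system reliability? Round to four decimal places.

Series (A and B): 0.926700 × 0.930000 = 0.861831
Series (D and E): 0.806100 × 0.797100 = 0.642542
Parallel ([0.861831], C, [0.642542], and F): 1 − (1 − 0.861831)(1 − 0.908100)(1 − 0.642542)(1 − 0.759700) = 0.9989

0.9989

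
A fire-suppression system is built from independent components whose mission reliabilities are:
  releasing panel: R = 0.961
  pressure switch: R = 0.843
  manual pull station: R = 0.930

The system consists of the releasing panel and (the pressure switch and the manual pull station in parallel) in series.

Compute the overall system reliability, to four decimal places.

Parallel (pressure switch and manual pull station): 1 − (1 − 0.843000)(1 − 0.930000) = 0.989010
Series (releasing panel and [0.989010]): 0.961000 × 0.989010 = 0.9504

0.9504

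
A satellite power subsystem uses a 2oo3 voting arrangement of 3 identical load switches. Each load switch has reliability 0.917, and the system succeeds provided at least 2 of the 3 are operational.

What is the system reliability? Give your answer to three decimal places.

R = Σ_{i=2}^{3} C(3,i) p^i (1−p)^{3−i} with p = 0.917
C(3,2)·0.917^2·0.083^1 = 0.20938
C(3,3)·0.917^3·0.083^0 = 0.77110
Sum = 0.980

0.980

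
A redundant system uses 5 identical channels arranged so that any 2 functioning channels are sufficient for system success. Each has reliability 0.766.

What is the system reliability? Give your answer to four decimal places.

R = Σ_{i=2}^{5} C(5,i) p^i (1−p)^{5−i} with p = 0.766
C(5,2)·0.766^2·0.234^3 = 0.075180
C(5,3)·0.766^3·0.234^2 = 0.246104
C(5,4)·0.766^4·0.234^1 = 0.402811
C(5,5)·0.766^5·0.234^0 = 0.263720
Sum = 0.9878

0.9878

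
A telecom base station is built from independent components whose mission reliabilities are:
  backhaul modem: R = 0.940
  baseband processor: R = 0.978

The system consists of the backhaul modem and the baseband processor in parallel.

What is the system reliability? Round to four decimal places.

Parallel (backhaul modem and baseband processor): 1 − (1 − 0.940000)(1 − 0.978000) = 0.9987

0.9987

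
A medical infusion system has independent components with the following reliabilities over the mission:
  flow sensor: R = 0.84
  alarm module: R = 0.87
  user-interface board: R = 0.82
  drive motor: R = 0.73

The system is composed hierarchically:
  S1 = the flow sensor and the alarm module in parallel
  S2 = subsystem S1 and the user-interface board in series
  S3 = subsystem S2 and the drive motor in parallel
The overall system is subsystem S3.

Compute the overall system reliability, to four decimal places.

0.9468

Parallel (flow sensor and alarm module): 1 − (1 − 0.840000)(1 − 0.870000) = 0.979200
Series ([0.979200] and user-interface board): 0.979200 × 0.820000 = 0.802944
Parallel ([0.802944] and drive motor): 1 − (1 − 0.802944)(1 − 0.730000) = 0.9468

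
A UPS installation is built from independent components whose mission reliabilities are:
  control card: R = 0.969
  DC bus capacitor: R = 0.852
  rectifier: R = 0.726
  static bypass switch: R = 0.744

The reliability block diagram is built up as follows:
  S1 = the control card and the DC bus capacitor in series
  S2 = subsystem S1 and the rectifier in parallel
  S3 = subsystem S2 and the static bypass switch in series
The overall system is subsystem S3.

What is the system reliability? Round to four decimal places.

Series (control card and DC bus capacitor): 0.969000 × 0.852000 = 0.825588
Parallel ([0.825588] and rectifier): 1 − (1 − 0.825588)(1 − 0.726000) = 0.952211
Series ([0.952211] and static bypass switch): 0.952211 × 0.744000 = 0.7084

0.7084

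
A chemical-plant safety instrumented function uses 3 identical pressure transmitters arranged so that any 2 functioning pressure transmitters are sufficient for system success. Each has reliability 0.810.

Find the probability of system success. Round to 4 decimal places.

R = Σ_{i=2}^{3} C(3,i) p^i (1−p)^{3−i} with p = 0.810
C(3,2)·0.810^2·0.190^1 = 0.373977
C(3,3)·0.810^3·0.190^0 = 0.531441
Sum = 0.9054

0.9054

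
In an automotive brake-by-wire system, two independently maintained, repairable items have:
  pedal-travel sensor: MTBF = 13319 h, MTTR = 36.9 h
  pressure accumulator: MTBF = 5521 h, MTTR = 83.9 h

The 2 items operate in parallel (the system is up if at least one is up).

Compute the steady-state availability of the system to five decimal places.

0.99996

A(pedal-travel sensor) = MTBF/(MTBF+MTTR) = 13319/(13319+36.9) = 0.997237
A(pressure accumulator) = MTBF/(MTBF+MTTR) = 5521/(5521+83.9) = 0.985031
Parallel availability: 1 − (1 − 0.997237)(1 − 0.985031) = 0.99996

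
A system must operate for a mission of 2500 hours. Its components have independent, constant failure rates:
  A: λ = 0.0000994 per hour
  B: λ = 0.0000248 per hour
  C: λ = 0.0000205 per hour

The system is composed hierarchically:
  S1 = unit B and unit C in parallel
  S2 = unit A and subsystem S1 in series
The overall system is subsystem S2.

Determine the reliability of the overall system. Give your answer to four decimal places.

0.7776

R(A) = exp(−0.0000994 × 2500) = 0.779970
R(B) = exp(−0.0000248 × 2500) = 0.939883
R(C) = exp(−0.0000205 × 2500) = 0.950041
Parallel (B and C): 1 − (1 − 0.939883)(1 − 0.950041) = 0.996997
Series (A and [0.996997]): 0.779970 × 0.996997 = 0.7776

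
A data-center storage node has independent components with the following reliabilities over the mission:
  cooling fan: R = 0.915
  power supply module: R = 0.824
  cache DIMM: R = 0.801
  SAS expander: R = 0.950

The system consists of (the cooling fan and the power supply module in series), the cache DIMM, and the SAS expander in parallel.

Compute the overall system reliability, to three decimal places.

Series (cooling fan and power supply module): 0.91500 × 0.82400 = 0.75396
Parallel ([0.75396], cache DIMM, and SAS expander): 1 − (1 − 0.75396)(1 − 0.80100)(1 − 0.95000) = 0.998

0.998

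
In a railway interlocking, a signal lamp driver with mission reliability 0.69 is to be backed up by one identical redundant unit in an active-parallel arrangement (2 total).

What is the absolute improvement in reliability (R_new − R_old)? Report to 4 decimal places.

R_before = 0.69
R_after = 1 − (1 − 0.69)^2 = 0.9039
ΔR = 0.9039 − 0.69 = 0.2139

0.2139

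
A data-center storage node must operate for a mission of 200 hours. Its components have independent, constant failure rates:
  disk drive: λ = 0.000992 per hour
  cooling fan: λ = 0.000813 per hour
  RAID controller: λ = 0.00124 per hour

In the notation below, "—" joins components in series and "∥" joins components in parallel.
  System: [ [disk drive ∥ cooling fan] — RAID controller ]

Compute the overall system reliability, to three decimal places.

0.759

R(disk drive) = exp(−0.000992 × 200) = 0.82004
R(cooling fan) = exp(−0.000813 × 200) = 0.84993
R(RAID controller) = exp(−0.00124 × 200) = 0.78036
Parallel (disk drive and cooling fan): 1 − (1 − 0.82004)(1 − 0.84993) = 0.97299
Series ([0.97299] and RAID controller): 0.97299 × 0.78036 = 0.759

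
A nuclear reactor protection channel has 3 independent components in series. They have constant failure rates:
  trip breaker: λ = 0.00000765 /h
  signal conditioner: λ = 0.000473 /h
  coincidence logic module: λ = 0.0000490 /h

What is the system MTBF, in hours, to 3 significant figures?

1890

Series of exponential components: λ_sys = Σ λ_i
λ_sys = 0.00000765 + 0.000473 + 0.0000490 = 5.2965e-04 /h
MTBF = 1 / λ_sys = 1890 h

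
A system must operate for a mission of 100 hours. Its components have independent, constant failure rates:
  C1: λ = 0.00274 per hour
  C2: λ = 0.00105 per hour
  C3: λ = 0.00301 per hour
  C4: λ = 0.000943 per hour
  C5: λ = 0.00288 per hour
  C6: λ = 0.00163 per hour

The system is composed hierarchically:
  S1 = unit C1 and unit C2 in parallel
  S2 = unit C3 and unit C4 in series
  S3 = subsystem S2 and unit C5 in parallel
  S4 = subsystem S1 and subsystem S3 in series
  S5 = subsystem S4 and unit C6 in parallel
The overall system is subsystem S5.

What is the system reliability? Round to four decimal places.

R(C1) = exp(−0.00274 × 100) = 0.760332
R(C2) = exp(−0.00105 × 100) = 0.900325
R(C3) = exp(−0.00301 × 100) = 0.740078
R(C4) = exp(−0.000943 × 100) = 0.910010
R(C5) = exp(−0.00288 × 100) = 0.749762
R(C6) = exp(−0.00163 × 100) = 0.849591
Parallel (C1 and C2): 1 − (1 − 0.760332)(1 − 0.900325) = 0.976111
Series (C3 and C4): 0.740078 × 0.910010 = 0.673478
Parallel ([0.673478] and C5): 1 − (1 − 0.673478)(1 − 0.749762) = 0.918292
Series ([0.976111] and [0.918292]): 0.976111 × 0.918292 = 0.896355
Parallel ([0.896355] and C6): 1 − (1 − 0.896355)(1 − 0.849591) = 0.9844

0.9844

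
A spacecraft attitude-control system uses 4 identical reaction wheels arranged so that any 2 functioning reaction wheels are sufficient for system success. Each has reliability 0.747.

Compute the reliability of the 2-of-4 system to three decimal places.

0.948

R = Σ_{i=2}^{4} C(4,i) p^i (1−p)^{4−i} with p = 0.747
C(4,2)·0.747^2·0.253^2 = 0.21431
C(4,3)·0.747^3·0.253^1 = 0.42183
C(4,4)·0.747^4·0.253^0 = 0.31137
Sum = 0.948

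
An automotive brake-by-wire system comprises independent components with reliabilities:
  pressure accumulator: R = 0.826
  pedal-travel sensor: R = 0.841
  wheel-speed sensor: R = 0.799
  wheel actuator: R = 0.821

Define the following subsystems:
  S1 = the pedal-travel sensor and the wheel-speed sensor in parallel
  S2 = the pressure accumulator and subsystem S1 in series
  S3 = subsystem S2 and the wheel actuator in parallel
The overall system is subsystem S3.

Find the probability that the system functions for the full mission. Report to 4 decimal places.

Parallel (pedal-travel sensor and wheel-speed sensor): 1 − (1 − 0.841000)(1 − 0.799000) = 0.968041
Series (pressure accumulator and [0.968041]): 0.826000 × 0.968041 = 0.799602
Parallel ([0.799602] and wheel actuator): 1 − (1 − 0.799602)(1 − 0.821000) = 0.9641

0.9641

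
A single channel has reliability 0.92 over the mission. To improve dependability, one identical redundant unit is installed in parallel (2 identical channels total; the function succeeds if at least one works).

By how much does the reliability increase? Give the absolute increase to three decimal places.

R_before = 0.92
R_after = 1 − (1 − 0.92)^2 = 0.994
ΔR = 0.994 − 0.92 = 0.074

0.074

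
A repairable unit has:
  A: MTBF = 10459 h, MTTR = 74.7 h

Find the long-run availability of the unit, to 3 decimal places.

0.993

A(A) = MTBF/(MTBF+MTTR) = 10459/(10459+74.7) = 0.993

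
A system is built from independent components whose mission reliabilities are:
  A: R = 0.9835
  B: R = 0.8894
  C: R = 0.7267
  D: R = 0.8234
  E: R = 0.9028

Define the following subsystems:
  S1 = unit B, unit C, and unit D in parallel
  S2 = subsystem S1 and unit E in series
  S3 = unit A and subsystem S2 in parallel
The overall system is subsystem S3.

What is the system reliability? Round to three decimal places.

Parallel (B, C, and D): 1 − (1 − 0.88940)(1 − 0.72670)(1 − 0.82340) = 0.99466
Series ([0.99466] and E): 0.99466 × 0.90280 = 0.89798
Parallel (A and [0.89798]): 1 − (1 − 0.98350)(1 − 0.89798) = 0.998

0.998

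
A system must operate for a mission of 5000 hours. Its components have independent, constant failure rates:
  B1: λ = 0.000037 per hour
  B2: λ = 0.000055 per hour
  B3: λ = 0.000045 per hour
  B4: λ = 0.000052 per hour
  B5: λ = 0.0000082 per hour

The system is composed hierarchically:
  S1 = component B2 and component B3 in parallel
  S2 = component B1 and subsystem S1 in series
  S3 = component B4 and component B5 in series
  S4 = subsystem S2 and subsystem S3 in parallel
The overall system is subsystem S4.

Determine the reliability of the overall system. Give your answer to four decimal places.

R(B1) = exp(−0.000037 × 5000) = 0.831104
R(B2) = exp(−0.000055 × 5000) = 0.759572
R(B3) = exp(−0.000045 × 5000) = 0.798516
R(B4) = exp(−0.000052 × 5000) = 0.771052
R(B5) = exp(−0.0000082 × 5000) = 0.959829
Parallel (B2 and B3): 1 − (1 − 0.759572)(1 − 0.798516) = 0.951558
Series (B1 and [0.951558]): 0.831104 × 0.951558 = 0.790844
Series (B4 and B5): 0.771052 × 0.959829 = 0.740078
Parallel ([0.790844] and [0.740078]): 1 − (1 − 0.790844)(1 − 0.740078) = 0.9456

0.9456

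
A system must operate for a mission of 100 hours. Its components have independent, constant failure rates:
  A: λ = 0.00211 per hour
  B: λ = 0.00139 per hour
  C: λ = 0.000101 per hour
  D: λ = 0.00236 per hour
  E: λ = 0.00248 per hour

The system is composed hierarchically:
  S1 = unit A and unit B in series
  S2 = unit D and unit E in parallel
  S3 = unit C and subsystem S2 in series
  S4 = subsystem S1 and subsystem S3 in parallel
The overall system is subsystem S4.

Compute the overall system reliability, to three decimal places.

0.984

R(A) = exp(−0.00211 × 100) = 0.80977
R(B) = exp(−0.00139 × 100) = 0.87023
R(C) = exp(−0.000101 × 100) = 0.98995
R(D) = exp(−0.00236 × 100) = 0.78978
R(E) = exp(−0.00248 × 100) = 0.78036
Series (A and B): 0.80977 × 0.87023 = 0.70469
Parallel (D and E): 1 − (1 − 0.78978)(1 − 0.78036) = 0.95383
Series (C and [0.95383]): 0.98995 × 0.95383 = 0.94424
Parallel ([0.70469] and [0.94424]): 1 − (1 − 0.70469)(1 − 0.94424) = 0.984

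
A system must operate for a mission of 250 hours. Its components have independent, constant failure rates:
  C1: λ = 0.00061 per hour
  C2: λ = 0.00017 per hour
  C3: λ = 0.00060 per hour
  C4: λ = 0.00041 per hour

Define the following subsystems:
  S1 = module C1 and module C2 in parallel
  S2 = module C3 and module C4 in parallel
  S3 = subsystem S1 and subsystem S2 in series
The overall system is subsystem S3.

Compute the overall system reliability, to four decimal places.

0.9806

R(C1) = exp(−0.00061 × 250) = 0.858559
R(C2) = exp(−0.00017 × 250) = 0.958390
R(C3) = exp(−0.00060 × 250) = 0.860708
R(C4) = exp(−0.00041 × 250) = 0.902578
Parallel (C1 and C2): 1 − (1 − 0.858559)(1 − 0.958390) = 0.994115
Parallel (C3 and C4): 1 − (1 − 0.860708)(1 − 0.902578) = 0.986430
Series ([0.994115] and [0.986430]): 0.994115 × 0.986430 = 0.9806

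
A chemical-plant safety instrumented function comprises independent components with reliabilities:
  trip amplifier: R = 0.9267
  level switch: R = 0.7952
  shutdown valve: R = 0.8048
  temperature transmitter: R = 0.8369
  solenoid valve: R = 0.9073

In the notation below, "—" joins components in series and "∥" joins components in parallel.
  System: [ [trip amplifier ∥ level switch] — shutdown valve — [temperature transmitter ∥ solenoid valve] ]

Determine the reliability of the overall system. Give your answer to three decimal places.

0.781

Parallel (trip amplifier and level switch): 1 − (1 − 0.92670)(1 − 0.79520) = 0.98499
Parallel (temperature transmitter and solenoid valve): 1 − (1 − 0.83690)(1 − 0.90730) = 0.98488
Series ([0.98499], shutdown valve, and [0.98488]): 0.98499 × 0.80480 × 0.98488 = 0.781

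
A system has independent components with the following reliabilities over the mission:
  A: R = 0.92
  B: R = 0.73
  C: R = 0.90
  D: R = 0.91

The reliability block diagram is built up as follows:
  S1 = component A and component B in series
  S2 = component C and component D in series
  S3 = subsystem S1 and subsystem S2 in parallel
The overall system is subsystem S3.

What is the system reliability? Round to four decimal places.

0.9406

Series (A and B): 0.920000 × 0.730000 = 0.671600
Series (C and D): 0.900000 × 0.910000 = 0.819000
Parallel ([0.671600] and [0.819000]): 1 − (1 − 0.671600)(1 − 0.819000) = 0.9406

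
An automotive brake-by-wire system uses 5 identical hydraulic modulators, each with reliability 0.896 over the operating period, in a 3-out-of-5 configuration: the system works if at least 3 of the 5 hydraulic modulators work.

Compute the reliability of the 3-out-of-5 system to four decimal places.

0.9904

R = Σ_{i=3}^{5} C(5,i) p^i (1−p)^{5−i} with p = 0.896
C(5,3)·0.896^3·0.104^2 = 0.077802
C(5,4)·0.896^4·0.104^1 = 0.335147
C(5,5)·0.896^5·0.104^0 = 0.577484
Sum = 0.9904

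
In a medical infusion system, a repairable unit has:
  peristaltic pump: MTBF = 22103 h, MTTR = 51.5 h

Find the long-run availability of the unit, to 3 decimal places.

A(peristaltic pump) = MTBF/(MTBF+MTTR) = 22103/(22103+51.5) = 0.998

0.998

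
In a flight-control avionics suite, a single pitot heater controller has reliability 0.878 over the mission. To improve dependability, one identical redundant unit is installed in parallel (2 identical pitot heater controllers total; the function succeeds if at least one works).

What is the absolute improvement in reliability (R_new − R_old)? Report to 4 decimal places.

R_before = 0.878
R_after = 1 − (1 − 0.878)^2 = 0.9851
ΔR = 0.9851 − 0.878 = 0.1071

0.1071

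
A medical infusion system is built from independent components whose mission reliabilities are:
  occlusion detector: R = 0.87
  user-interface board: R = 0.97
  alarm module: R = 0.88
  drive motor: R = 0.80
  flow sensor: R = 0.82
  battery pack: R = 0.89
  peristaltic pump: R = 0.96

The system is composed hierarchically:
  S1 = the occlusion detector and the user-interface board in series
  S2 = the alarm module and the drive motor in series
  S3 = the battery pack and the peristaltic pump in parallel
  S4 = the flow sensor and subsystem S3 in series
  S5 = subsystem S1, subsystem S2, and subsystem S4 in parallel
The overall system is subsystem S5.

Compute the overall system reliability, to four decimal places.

0.9915

Series (occlusion detector and user-interface board): 0.870000 × 0.970000 = 0.843900
Series (alarm module and drive motor): 0.880000 × 0.800000 = 0.704000
Parallel (battery pack and peristaltic pump): 1 − (1 − 0.890000)(1 − 0.960000) = 0.995600
Series (flow sensor and [0.995600]): 0.820000 × 0.995600 = 0.816392
Parallel ([0.843900], [0.704000], and [0.816392]): 1 − (1 − 0.843900)(1 − 0.704000)(1 − 0.816392) = 0.9915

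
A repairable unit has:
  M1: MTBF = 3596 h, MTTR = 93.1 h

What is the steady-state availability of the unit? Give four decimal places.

0.9748

A(M1) = MTBF/(MTBF+MTTR) = 3596/(3596+93.1) = 0.9748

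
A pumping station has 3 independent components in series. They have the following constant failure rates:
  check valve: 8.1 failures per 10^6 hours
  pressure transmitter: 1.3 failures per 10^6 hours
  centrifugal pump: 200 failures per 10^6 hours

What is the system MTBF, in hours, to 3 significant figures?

4780

Series of exponential components: λ_sys = Σ λ_i
λ_sys = 0.0000081 + 0.0000013 + 0.00020 = 2.0940e-04 /h
MTBF = 1 / λ_sys = 4780 h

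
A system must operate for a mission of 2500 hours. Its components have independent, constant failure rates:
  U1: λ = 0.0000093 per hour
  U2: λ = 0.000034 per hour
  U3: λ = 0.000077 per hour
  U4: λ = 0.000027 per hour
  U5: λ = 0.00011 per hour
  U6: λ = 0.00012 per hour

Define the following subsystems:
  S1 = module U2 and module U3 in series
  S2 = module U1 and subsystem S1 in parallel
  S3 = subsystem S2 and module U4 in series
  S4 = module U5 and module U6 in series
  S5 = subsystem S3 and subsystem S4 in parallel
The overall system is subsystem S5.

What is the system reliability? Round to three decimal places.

0.969

R(U1) = exp(−0.0000093 × 2500) = 0.97702
R(U2) = exp(−0.000034 × 2500) = 0.91851
R(U3) = exp(−0.000077 × 2500) = 0.82489
R(U4) = exp(−0.000027 × 2500) = 0.93473
R(U5) = exp(−0.00011 × 2500) = 0.75957
R(U6) = exp(−0.00012 × 2500) = 0.74082
Series (U2 and U3): 0.91851 × 0.82489 = 0.75767
Parallel (U1 and [0.75767]): 1 − (1 − 0.97702)(1 − 0.75767) = 0.99443
Series ([0.99443] and U4): 0.99443 × 0.93473 = 0.92952
Series (U5 and U6): 0.75957 × 0.74082 = 0.56270
Parallel ([0.92952] and [0.56270]): 1 − (1 − 0.92952)(1 − 0.56270) = 0.969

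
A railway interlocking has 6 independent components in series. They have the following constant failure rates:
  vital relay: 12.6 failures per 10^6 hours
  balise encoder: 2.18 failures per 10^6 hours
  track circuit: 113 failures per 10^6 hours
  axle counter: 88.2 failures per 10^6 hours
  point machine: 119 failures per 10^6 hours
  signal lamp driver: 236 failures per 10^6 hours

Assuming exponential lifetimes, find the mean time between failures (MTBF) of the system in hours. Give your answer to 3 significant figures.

1750

Series of exponential components: λ_sys = Σ λ_i
λ_sys = 0.0000126 + 0.00000218 + 0.000113 + 0.0000882 + 0.000119 + 0.000236 = 5.7098e-04 /h
MTBF = 1 / λ_sys = 1750 h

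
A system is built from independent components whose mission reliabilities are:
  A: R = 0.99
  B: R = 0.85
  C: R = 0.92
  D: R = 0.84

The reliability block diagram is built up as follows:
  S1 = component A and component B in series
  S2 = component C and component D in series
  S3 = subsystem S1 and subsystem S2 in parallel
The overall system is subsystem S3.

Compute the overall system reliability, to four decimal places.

Series (A and B): 0.990000 × 0.850000 = 0.841500
Series (C and D): 0.920000 × 0.840000 = 0.772800
Parallel ([0.841500] and [0.772800]): 1 − (1 − 0.841500)(1 − 0.772800) = 0.9640

0.9640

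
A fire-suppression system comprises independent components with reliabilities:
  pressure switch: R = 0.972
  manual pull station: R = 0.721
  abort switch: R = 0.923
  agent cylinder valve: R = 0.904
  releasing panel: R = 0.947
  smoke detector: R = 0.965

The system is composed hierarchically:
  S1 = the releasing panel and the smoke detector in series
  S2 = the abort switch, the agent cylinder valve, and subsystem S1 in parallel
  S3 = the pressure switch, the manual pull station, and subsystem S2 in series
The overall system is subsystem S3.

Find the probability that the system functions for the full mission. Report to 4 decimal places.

0.7004

Series (releasing panel and smoke detector): 0.947000 × 0.965000 = 0.913855
Parallel (abort switch, agent cylinder valve, and [0.913855]): 1 − (1 − 0.923000)(1 − 0.904000)(1 − 0.913855) = 0.999363
Series (pressure switch, manual pull station, and [0.999363]): 0.972000 × 0.721000 × 0.999363 = 0.7004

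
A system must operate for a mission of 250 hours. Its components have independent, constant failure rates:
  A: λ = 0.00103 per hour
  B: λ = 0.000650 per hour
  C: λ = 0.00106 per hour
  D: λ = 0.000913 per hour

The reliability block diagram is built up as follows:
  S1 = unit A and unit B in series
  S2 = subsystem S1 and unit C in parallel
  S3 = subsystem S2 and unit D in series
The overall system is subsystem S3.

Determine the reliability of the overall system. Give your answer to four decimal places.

R(A) = exp(−0.00103 × 250) = 0.772982
R(B) = exp(−0.000650 × 250) = 0.850016
R(C) = exp(−0.00106 × 250) = 0.767206
R(D) = exp(−0.000913 × 250) = 0.795925
Series (A and B): 0.772982 × 0.850016 = 0.657047
Parallel ([0.657047] and C): 1 − (1 − 0.657047)(1 − 0.767206) = 0.920163
Series ([0.920163] and D): 0.920163 × 0.795925 = 0.7324

0.7324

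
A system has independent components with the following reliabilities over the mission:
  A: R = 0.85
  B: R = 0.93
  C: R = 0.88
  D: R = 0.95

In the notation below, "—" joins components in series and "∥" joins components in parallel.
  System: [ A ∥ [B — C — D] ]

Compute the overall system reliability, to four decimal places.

0.9666

Series (B, C, and D): 0.930000 × 0.880000 × 0.950000 = 0.777480
Parallel (A and [0.777480]): 1 − (1 − 0.850000)(1 − 0.777480) = 0.9666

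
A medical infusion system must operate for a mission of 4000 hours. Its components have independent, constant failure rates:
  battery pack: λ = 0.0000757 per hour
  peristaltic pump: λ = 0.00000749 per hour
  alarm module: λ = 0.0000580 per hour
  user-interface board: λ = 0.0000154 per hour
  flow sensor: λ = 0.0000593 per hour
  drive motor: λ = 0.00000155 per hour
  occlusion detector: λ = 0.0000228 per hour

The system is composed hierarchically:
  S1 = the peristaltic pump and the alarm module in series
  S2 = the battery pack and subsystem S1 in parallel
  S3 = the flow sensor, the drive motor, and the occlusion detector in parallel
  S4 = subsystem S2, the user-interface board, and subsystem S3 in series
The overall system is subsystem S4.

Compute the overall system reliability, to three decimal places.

R(battery pack) = exp(−0.0000757 × 4000) = 0.73875
R(peristaltic pump) = exp(−0.00000749 × 4000) = 0.97048
R(alarm module) = exp(−0.0000580 × 4000) = 0.79295
R(user-interface board) = exp(−0.0000154 × 4000) = 0.94026
R(flow sensor) = exp(−0.0000593 × 4000) = 0.78883
R(drive motor) = exp(−0.00000155 × 4000) = 0.99382
R(occlusion detector) = exp(−0.0000228 × 4000) = 0.91284
Series (peristaltic pump and alarm module): 0.97048 × 0.79295 = 0.76954
Parallel (battery pack and [0.76954]): 1 − (1 − 0.73875)(1 − 0.76954) = 0.93979
Parallel (flow sensor, drive motor, and occlusion detector): 1 − (1 − 0.78883)(1 − 0.99382)(1 − 0.91284) = 0.99989
Series ([0.93979], user-interface board, and [0.99989]): 0.93979 × 0.94026 × 0.99989 = 0.884

0.884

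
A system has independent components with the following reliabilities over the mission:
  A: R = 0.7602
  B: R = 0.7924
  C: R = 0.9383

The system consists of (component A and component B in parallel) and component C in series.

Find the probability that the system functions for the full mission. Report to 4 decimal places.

Parallel (A and B): 1 − (1 − 0.760200)(1 − 0.792400) = 0.950218
Series ([0.950218] and C): 0.950218 × 0.938300 = 0.8916

0.8916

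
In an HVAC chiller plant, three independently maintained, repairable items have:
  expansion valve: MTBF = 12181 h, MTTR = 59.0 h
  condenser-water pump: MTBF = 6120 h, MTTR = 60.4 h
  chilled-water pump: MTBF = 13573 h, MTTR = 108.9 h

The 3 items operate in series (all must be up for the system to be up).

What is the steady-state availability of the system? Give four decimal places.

0.9776

A(expansion valve) = MTBF/(MTBF+MTTR) = 12181/(12181+59.0) = 0.995180
A(condenser-water pump) = MTBF/(MTBF+MTTR) = 6120/(6120+60.4) = 0.990227
A(chilled-water pump) = MTBF/(MTBF+MTTR) = 13573/(13573+108.9) = 0.992041
Series availability: 0.995180 × 0.990227 × 0.992041 = 0.9776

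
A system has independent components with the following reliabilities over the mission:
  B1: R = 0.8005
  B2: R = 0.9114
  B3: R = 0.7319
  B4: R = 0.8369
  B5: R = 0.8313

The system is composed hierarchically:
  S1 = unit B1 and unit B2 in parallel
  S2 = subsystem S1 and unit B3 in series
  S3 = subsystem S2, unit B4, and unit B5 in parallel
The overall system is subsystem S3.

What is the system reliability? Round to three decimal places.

0.992

Parallel (B1 and B2): 1 − (1 − 0.80050)(1 − 0.91140) = 0.98232
Series ([0.98232] and B3): 0.98232 × 0.73190 = 0.71896
Parallel ([0.71896], B4, and B5): 1 − (1 − 0.71896)(1 − 0.83690)(1 − 0.83130) = 0.992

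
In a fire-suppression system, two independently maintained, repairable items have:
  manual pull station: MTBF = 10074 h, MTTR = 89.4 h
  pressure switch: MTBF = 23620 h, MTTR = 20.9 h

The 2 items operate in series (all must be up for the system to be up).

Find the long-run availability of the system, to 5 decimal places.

A(manual pull station) = MTBF/(MTBF+MTTR) = 10074/(10074+89.4) = 0.991204
A(pressure switch) = MTBF/(MTBF+MTTR) = 23620/(23620+20.9) = 0.999116
Series availability: 0.991204 × 0.999116 = 0.99033

0.99033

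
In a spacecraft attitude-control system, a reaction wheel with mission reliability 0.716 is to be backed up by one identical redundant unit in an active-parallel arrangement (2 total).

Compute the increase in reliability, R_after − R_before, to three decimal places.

R_before = 0.716
R_after = 1 − (1 − 0.716)^2 = 0.919
ΔR = 0.919 − 0.716 = 0.203

0.203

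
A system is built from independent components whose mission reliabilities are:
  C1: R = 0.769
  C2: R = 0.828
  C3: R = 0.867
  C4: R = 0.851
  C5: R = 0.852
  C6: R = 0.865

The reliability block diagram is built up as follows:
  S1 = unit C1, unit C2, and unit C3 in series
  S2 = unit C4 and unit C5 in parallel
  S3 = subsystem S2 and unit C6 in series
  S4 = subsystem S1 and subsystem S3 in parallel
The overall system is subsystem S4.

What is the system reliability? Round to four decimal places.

0.9310

Series (C1, C2, and C3): 0.769000 × 0.828000 × 0.867000 = 0.552047
Parallel (C4 and C5): 1 − (1 − 0.851000)(1 − 0.852000) = 0.977948
Series ([0.977948] and C6): 0.977948 × 0.865000 = 0.845925
Parallel ([0.552047] and [0.845925]): 1 − (1 − 0.552047)(1 − 0.845925) = 0.9310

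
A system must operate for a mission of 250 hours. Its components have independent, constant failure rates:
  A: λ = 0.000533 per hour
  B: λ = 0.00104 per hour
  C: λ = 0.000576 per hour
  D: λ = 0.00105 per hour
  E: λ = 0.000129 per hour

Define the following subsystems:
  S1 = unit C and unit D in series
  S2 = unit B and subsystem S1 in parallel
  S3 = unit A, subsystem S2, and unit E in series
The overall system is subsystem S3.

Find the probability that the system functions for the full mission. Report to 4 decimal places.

R(A) = exp(−0.000533 × 250) = 0.875246
R(B) = exp(−0.00104 × 250) = 0.771052
R(C) = exp(−0.000576 × 250) = 0.865888
R(D) = exp(−0.00105 × 250) = 0.769126
R(E) = exp(−0.000129 × 250) = 0.968264
Series (C and D): 0.865888 × 0.769126 = 0.665977
Parallel (B and [0.665977]): 1 − (1 − 0.771052)(1 − 0.665977) = 0.923526
Series (A, [0.923526], and E): 0.875246 × 0.923526 × 0.968264 = 0.7827

0.7827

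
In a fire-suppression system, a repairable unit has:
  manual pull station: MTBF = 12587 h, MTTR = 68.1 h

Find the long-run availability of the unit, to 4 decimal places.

A(manual pull station) = MTBF/(MTBF+MTTR) = 12587/(12587+68.1) = 0.9946

0.9946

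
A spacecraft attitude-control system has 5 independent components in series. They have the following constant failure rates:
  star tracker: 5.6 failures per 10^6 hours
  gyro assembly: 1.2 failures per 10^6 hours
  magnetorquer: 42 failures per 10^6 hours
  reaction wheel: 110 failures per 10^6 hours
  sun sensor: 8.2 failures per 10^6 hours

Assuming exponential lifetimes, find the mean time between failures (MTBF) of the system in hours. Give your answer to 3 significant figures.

Series of exponential components: λ_sys = Σ λ_i
λ_sys = 0.0000056 + 0.0000012 + 0.000042 + 0.00011 + 0.0000082 = 1.6700e-04 /h
MTBF = 1 / λ_sys = 5990 h

5990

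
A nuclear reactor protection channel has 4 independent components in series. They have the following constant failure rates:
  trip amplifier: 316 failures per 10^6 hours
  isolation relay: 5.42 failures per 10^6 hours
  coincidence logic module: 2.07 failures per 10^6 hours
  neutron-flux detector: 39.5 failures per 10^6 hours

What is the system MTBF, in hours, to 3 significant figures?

2750

Series of exponential components: λ_sys = Σ λ_i
λ_sys = 0.000316 + 0.00000542 + 0.00000207 + 0.0000395 = 3.6299e-04 /h
MTBF = 1 / λ_sys = 2750 h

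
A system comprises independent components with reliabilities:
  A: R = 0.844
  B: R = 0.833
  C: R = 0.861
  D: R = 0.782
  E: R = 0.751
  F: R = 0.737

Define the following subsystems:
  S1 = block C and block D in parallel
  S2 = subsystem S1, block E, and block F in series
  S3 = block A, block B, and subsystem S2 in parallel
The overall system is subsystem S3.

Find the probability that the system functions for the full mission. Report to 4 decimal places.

0.9879

Parallel (C and D): 1 − (1 − 0.861000)(1 − 0.782000) = 0.969698
Series ([0.969698], E, and F): 0.969698 × 0.751000 × 0.737000 = 0.536715
Parallel (A, B, and [0.536715]): 1 − (1 − 0.844000)(1 − 0.833000)(1 − 0.536715) = 0.9879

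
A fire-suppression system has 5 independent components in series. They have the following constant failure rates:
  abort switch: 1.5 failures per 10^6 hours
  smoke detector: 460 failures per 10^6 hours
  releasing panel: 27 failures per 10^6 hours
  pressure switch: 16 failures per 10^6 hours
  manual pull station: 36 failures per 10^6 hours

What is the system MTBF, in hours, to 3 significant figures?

Series of exponential components: λ_sys = Σ λ_i
λ_sys = 0.0000015 + 0.00046 + 0.000027 + 0.000016 + 0.000036 = 5.4050e-04 /h
MTBF = 1 / λ_sys = 1850 h

1850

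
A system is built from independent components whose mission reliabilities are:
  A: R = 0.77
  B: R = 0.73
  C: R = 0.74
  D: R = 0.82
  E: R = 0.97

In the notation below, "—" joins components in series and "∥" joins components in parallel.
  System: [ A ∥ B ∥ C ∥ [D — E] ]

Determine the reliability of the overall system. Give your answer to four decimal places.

Series (D and E): 0.820000 × 0.970000 = 0.795400
Parallel (A, B, C, and [0.795400]): 1 − (1 − 0.770000)(1 − 0.730000)(1 − 0.740000)(1 − 0.795400) = 0.9967

0.9967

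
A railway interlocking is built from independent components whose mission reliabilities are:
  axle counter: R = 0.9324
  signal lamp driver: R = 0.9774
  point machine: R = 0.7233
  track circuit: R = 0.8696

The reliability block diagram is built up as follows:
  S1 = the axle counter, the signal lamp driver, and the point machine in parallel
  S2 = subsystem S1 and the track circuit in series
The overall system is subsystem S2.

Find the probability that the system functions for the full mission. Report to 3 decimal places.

Parallel (axle counter, signal lamp driver, and point machine): 1 − (1 − 0.93240)(1 − 0.97740)(1 − 0.72330) = 0.99958
Series ([0.99958] and track circuit): 0.99958 × 0.86960 = 0.869

0.869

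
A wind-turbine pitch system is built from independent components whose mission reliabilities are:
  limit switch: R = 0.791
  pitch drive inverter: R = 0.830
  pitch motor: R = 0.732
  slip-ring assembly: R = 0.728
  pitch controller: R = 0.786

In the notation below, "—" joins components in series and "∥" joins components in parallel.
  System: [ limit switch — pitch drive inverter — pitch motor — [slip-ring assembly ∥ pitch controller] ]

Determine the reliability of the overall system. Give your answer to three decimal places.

Parallel (slip-ring assembly and pitch controller): 1 − (1 − 0.72800)(1 − 0.78600) = 0.94179
Series (limit switch, pitch drive inverter, pitch motor, and [0.94179]): 0.79100 × 0.83000 × 0.73200 × 0.94179 = 0.453

0.453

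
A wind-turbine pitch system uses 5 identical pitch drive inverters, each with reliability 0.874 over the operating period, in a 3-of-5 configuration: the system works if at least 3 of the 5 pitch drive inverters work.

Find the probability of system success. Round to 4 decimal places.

0.9836

R = Σ_{i=3}^{5} C(5,i) p^i (1−p)^{5−i} with p = 0.874
C(5,3)·0.874^3·0.126^2 = 0.105993
C(5,4)·0.874^4·0.126^1 = 0.367609
C(5,5)·0.874^5·0.126^0 = 0.509985
Sum = 0.9836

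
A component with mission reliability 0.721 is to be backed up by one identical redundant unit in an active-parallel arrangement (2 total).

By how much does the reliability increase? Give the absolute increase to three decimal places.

R_before = 0.721
R_after = 1 − (1 − 0.721)^2 = 0.922
ΔR = 0.922 − 0.721 = 0.201

0.201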